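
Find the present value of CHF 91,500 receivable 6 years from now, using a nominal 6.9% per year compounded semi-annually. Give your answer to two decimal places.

With 2 periods per year: i = 0.0345, n = 12.
PV = FV·(1+i)^(−n) = 91,500 × 0.665632 = 60,905.3094

CHF 60,905.31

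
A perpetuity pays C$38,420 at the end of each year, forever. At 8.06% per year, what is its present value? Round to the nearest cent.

PV = PMT / i = 38420 / 0.0806 = 476,674.9380

C$476,674.94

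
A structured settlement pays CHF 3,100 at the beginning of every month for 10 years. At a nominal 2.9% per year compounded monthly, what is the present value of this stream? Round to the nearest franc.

CHF 323,361

Periodic rate i = 0.029/12 = 0.00241667; n = 10 × 12 = 120 periods.
Annuity factor a(120|0.00241667) × (1+i) = 104.309932; PV = 3100 × 104.309932 = 323,360.7878
(Beginning-of-period payments → annuity-due factor ×(1+i).)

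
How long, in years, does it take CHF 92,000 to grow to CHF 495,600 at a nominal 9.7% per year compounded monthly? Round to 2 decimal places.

17.43 years

Periodic rate i = 0.097/12 = 0.00808333.
(1+i)^n = 495600/92000 = 5.38696, so n = ln 5.38696 / ln 1.00808 = 209.1684 months
= 209.1684/12 years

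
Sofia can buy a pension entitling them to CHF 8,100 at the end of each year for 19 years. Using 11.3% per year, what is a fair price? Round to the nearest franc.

PV = 8100 × [1 − (1+0.113)^(−19)] / 0.113 = 8100 × 7.692078 = 62,305.8293

CHF 62,306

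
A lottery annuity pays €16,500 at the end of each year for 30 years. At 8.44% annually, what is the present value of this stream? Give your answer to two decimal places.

PV = PMT · [1 − (1+i)^(−n)] / i = 16500 · 10.806090 = 178,300.4902

€178,300.49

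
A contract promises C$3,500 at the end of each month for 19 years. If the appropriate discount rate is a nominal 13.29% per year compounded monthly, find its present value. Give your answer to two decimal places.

With 12 periods per year: i = 0.011075, n = 228.
PV = 3500 × [1 − (1+0.011075)^(−228)] / 0.011075 = 3500 × 82.964408 = 290,375.4281

C$290,375.43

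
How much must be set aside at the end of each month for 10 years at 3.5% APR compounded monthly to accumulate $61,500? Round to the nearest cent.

Periodic rate i = 0.035/12 = 0.00291667; n = 10 × 12 = 120 periods.
FV-annuity factor = 143.432510; PMT = 61500 / 143.432510 = 428.7731

$428.77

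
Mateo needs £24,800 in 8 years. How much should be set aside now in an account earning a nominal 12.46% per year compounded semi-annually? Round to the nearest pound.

i = 0.1246/2 = 0.0623 per half-year; n = 8·2 = 16.
PV = 24,800 / (1 + 0.0623)^16 = 24,800 / 2.629995 = 9,429.6761

£9,430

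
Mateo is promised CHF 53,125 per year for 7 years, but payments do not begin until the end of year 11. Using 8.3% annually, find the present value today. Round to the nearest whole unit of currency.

Value one period before first payment (t=10): 53125 × [1 − (1+0.083)^(−7)] / 0.083 = 53125 × 5.153376 = 273,773.1153
Discount back 10 years: 273,773.1153 × (1+0.083)^(−10) = 273,773.1153 × 0.450521 = 123,340.6496

CHF 123,341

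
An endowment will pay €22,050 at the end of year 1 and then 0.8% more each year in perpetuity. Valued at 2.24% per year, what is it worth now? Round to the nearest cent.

€1,531,250.00

PV = D₁/(r − g) = 22050/(0.0224 − 0.008) = 1,531,250.0000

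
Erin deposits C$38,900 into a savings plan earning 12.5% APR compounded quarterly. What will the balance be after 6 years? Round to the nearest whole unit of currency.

i = 0.125/4 = 0.03125 per quarter; n = 6·4 = 24.
FV = 38,900 × (1 + 0.03125)^24 = 81,411.2979

C$81,411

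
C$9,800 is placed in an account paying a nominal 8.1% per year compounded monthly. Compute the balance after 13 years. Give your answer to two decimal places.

i = 0.081/12 = 0.00675 per month; n = 13·12 = 156.
FV = PV·(1+i)^n = 9,800 × 2.856114 = 27,989.9194

C$27,989.92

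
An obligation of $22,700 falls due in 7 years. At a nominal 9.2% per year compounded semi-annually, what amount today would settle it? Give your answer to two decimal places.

$12,094.34

i = 0.092/2 = 0.046 per half-year; n = 7·2 = 14.
PV = FV·(1+i)^(−n) = 22,700 × 0.532790 = 12,094.3428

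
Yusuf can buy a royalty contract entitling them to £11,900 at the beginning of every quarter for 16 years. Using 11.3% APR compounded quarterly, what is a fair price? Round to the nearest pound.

£360,309

i = 0.113/4 = 0.02825 per quarter; n = 16·4 = 64.
Annuity factor a(64|0.02825) × (1+i) = 30.278077; PV = 11900 × 30.278077 = 360,309.1135
Payments are at the start of each period, so multiply by (1+i).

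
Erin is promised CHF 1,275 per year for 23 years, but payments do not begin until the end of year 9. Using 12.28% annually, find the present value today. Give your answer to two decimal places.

CHF 3,824.10

PV at t=8 (ordinary 23-year annuity): 1275 × a(23|0.1228) = 1275 × 7.575979 = 9,659.3728
Discount back 8 years: 9,659.3728 × (1+0.1228)^(−8) = 9,659.3728 × 0.395896 = 3,824.1040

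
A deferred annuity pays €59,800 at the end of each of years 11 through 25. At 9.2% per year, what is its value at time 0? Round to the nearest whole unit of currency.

€197,577

PV at t=10 (ordinary 15-year annuity): 59800 × a(15|0.092) = 59800 × 7.966394 = 476,390.3822
Discount back 10 years: 476,390.3822 × (1+0.092)^(−10) = 476,390.3822 × 0.414738 = 197,577.0975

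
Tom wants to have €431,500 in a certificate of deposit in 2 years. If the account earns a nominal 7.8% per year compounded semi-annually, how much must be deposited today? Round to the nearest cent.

€370,270.07

i = 0.078/2 = 0.039 per half-year; n = 2·2 = 4.
PV = FV·(1+i)^(−n) = 431,500 × 0.858100 = 370,270.0714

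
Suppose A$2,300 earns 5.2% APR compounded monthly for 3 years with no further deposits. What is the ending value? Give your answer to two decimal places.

A$2,687.39

Periodic rate i = 0.052/12 = 0.00433333; n = 3 × 12 = 36 periods.
FV = PV·(1+i)^n = 2,300 × 1.168432 = 2,687.3944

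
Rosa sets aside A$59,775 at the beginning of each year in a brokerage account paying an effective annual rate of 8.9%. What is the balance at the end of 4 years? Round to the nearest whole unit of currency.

Accumulation factor s(4|0.089) × (1+i) = 4.972798; FV = 59775 × 4.972798 = 297,248.9758
(annuity-due: payments at period start, so ×(1+i).)

A$297,249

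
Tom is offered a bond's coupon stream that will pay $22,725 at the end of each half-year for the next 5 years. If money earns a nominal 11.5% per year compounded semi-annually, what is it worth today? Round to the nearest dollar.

With 2 periods per year: i = 0.0575, n = 10.
Annuity factor a(10|0.0575) = 7.448054; PV = 22725 × 7.448054 = 169,257.0163

$169,257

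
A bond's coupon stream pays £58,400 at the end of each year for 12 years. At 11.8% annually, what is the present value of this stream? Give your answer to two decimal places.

£365,128.85

PV = PMT · [1 − (1+i)^(−n)] / i = 58400 · 6.252206 = 365,128.8509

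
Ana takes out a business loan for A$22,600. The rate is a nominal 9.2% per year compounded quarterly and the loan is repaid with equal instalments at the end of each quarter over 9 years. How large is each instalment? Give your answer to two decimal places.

Periodic rate i = 0.092/4 = 0.023; n = 9 × 4 = 36 periods.
PMT = 22600 / ( [1 − (1+0.023)^(−36)] / 0.023 ) = 22600 / 24.302644 = 929.9400

A$929.94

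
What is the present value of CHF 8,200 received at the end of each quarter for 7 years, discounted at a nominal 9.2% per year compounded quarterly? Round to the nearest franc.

i = 0.092/4 = 0.023 per quarter; n = 7·4 = 28.
PV = PMT · [1 − (1+i)^(−n)] / i = 8200 · 20.476853 = 167,910.1942

CHF 167,910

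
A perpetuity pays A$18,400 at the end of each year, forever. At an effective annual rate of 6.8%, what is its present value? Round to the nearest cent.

A$270,588.24

PV = C/r = 18400/0.068 = 270,588.2353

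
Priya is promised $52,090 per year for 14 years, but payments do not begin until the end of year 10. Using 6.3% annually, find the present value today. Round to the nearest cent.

Value one period before first payment (t=9): 52090 × [1 − (1+0.063)^(−14)] / 0.063 = 52090 × 9.124726 = 475,306.9630
Discount back 9 years: 475,306.9630 × (1+0.063)^(−9) = 475,306.9630 × 0.577033 = 274,267.7829

$274,267.78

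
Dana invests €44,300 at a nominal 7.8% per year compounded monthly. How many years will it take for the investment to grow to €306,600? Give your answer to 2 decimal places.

24.88 years

Periodic rate i = 0.078/12 = 0.0065.
n = ln(306600/44300) / ln(1+0.0065) = ln(6.92099) / 0.006479 = 298.5907 months
= 298.5907/12 years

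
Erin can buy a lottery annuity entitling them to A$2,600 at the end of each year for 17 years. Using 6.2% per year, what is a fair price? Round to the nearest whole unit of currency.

Annuity factor a(17|0.062) = 10.328184; PV = 2600 × 10.328184 = 26,853.2777

A$26,853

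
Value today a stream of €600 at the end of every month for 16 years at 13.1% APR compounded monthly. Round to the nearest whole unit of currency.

Periodic rate i = 0.131/12 = 0.0109167; n = 16 × 12 = 192 periods.
PV = 600 × [1 − (1+0.0109167)^(−192)] / 0.0109167 = 600 × 80.212064 = 48,127.2381

€48,127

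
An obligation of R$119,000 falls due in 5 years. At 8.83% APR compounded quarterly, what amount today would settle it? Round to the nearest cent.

With 4 periods per year: i = 0.022075, n = 20.
Discount factor = (1+0.022075)^(−20) = 0.646167; PV = 119,000 × 0.646167 = 76,893.8578

R$76,893.86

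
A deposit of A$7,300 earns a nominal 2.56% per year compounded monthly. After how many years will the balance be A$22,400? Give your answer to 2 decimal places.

Periodic rate i = 0.0256/12 = 0.00213333.
(1+i)^n = 22400/7300 = 3.06849, so n = ln 3.06849 / ln 1.00213 = 526.1166 months
= 526.1166/12 years

43.84 years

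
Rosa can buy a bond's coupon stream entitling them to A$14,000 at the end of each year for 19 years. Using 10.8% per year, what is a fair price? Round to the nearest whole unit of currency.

A$111,160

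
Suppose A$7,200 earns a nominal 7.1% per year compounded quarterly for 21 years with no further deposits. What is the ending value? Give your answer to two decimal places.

A$31,563.55

i = 0.071/4 = 0.01775 per quarter; n = 21·4 = 84.
FV = 7,200 × (1 + 0.01775)^84 = 31,563.5487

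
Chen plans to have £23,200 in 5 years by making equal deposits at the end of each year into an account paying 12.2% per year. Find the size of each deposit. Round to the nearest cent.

PMT = 23200 / ( [(1+0.122)^5 − 1] / 0.122 ) = 23200 / 6.378141 = 3,637.4236

£3,637.42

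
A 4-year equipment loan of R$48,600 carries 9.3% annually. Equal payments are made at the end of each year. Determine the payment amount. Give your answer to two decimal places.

Annuity-PV factor = 3.218501; PMT = 48600 / 3.218501 = 15,100.1971

R$15,100.20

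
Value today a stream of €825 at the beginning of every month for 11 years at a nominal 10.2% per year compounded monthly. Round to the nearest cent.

€65,858.63

i = 0.102/12 = 0.0085 per month; n = 11·12 = 132.
PV = PMT · [1 − (1+i)^(−n)] / i × (1+i) = 825 · 79.828640 = 65,858.6281
Payments are at the start of each period, so multiply by (1+i).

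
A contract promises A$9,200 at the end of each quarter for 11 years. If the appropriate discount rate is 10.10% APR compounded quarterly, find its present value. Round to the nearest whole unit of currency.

A$242,733

i = 0.101/4 = 0.02525 per quarter; n = 11·4 = 44.
PV = PMT · [1 − (1+i)^(−n)] / i = 9200 · 26.384054 = 242,733.2948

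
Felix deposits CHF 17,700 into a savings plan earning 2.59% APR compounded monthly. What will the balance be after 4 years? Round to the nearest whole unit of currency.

With 12 periods per year: i = 0.00215833, n = 48.
FV = 17,700 × (1 + 0.00215833)^48 = 19,629.8820

CHF 19,630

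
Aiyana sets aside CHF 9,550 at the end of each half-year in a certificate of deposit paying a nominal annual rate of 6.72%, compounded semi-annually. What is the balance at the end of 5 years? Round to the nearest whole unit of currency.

i = 0.0672/2 = 0.0336 per half-year; n = 5·2 = 10.
FV = 9550 × [(1+0.0336)^10 − 1] / 0.0336 = 9550 × 11.655771 = 111,312.6178

CHF 111,313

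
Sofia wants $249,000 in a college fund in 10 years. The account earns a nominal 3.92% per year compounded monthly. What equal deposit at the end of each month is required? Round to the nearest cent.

i = 0.0392/12 = 0.00326667 per month; n = 10·12 = 120.
FV-annuity factor = 146.630362; PMT = 249000 / 146.630362 = 1,698.1476

$1,698.15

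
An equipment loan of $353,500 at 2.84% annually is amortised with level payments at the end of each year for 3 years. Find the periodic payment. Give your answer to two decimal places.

$124,588.74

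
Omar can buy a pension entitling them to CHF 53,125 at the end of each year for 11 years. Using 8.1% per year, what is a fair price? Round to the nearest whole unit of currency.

PV = 53125 × [1 − (1+0.081)^(−11)] / 0.081 = 53125 × 7.104460 = 377,424.4119

CHF 377,424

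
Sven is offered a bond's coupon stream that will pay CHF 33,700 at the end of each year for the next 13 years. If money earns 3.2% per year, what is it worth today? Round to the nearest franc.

CHF 353,857

PV = 33700 × [1 − (1+0.032)^(−13)] / 0.032 = 33700 × 10.500198 = 353,856.6726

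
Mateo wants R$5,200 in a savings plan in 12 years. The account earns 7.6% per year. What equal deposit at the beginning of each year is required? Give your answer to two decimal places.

R$260.76

PMT = 5200 / ( [(1+0.076)^12 − 1] / 0.076 × (1+i) ) = 5200 / 19.941442 = 260.7635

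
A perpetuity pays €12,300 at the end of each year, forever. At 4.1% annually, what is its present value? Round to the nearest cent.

PV = C/r = 12300/0.041 = 300,000.0000

€300,000.00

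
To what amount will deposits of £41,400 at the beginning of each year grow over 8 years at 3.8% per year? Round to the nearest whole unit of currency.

Accumulation factor s(8|0.038) × (1+i) = 9.496479; FV = 41400 × 9.496479 = 393,154.2457
(annuity-due: payments at period start, so ×(1+i).)

£393,154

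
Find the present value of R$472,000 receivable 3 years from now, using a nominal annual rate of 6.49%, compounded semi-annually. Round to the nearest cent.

Periodic rate i = 0.0649/2 = 0.03245; n = 3 × 2 = 6 periods.
PV = FV·(1+i)^(−n) = 472,000 × 0.825631 = 389,697.6860

R$389,697.69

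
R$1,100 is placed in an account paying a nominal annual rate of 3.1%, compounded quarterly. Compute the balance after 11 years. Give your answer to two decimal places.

With 4 periods per year: i = 0.00775, n = 44.
1,100 × (1+0.00775)^44 = 1,100 × 1.404506 = 1,544.9562

R$1,544.96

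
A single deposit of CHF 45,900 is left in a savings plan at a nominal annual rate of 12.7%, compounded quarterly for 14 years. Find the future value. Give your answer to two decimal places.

i = 0.127/4 = 0.03175 per quarter; n = 14·4 = 56.
FV = PV·(1+i)^n = 45,900 × 5.756662 = 264,230.7931

CHF 264,230.79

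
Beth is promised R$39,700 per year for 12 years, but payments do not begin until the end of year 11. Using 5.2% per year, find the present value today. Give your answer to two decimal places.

PV at t=10 (ordinary 12-year annuity): 39700 × a(12|0.052) = 39700 × 8.764117 = 347,935.4600
Discount back 10 years: 347,935.4600 × (1+0.052)^(−10) = 347,935.4600 × 0.602341 = 209,575.8780

R$209,575.88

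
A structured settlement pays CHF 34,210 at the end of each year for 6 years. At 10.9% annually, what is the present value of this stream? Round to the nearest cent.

PV = 34210 × [1 − (1+0.109)^(−6)] / 0.109 = 34210 × 4.242753 = 145,144.5808

CHF 145,144.58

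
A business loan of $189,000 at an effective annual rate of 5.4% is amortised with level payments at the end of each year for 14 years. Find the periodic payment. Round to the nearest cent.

$19,584.94

Annuity-PV factor = 9.650273; PMT = 189000 / 9.650273 = 19,584.9373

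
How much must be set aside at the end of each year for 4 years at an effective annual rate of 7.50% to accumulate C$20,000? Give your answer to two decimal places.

C$4,471.35

FV-annuity factor = 4.472922; PMT = 20000 / 4.472922 = 4,471.3502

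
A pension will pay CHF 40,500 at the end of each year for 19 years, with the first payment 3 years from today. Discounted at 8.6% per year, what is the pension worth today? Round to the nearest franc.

CHF 316,020

Value one period before first payment (t=2): 40500 × [1 − (1+0.086)^(−19)] / 0.086 = 40500 × 9.202778 = 372,712.5026
Discount back 2 years: 372,712.5026 × (1+0.086)^(−2) = 372,712.5026 × 0.847892 = 316,019.8124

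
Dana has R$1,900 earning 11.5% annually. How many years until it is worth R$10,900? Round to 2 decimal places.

n = ln(10900/1900) / ln(1+0.115) = ln(5.73684) / 0.108854 = 16.0481 years

16.05 years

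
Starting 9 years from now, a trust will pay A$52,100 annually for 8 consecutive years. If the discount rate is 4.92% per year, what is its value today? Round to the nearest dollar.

A$230,052

PV at t=8 (ordinary 8-year annuity): 52100 × a(8|0.0492) = 52100 × 6.484166 = 337,825.0413
Discount back 8 years: 337,825.0413 × (1+0.0492)^(−8) = 337,825.0413 × 0.680979 = 230,051.7722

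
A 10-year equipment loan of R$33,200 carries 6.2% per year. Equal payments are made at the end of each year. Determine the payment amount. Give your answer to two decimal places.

R$4,553.66

PMT = 33200 / ( [1 − (1+0.062)^(−10)] / 0.062 ) = 33200 / 7.290846 = 4,553.6553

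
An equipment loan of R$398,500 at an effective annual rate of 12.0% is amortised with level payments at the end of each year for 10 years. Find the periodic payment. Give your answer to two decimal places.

Annuity-PV factor = 5.650223; PMT = 398500 / 5.650223 = 70,528.1894

R$70,528.19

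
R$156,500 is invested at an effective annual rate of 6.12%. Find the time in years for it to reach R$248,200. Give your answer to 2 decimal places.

n = ln(248200/156500) / ln(1+0.0612) = ln(1.58594) / 0.059400 = 7.7639 years

7.76 years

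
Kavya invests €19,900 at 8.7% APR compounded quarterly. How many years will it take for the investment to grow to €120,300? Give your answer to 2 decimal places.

Periodic rate i = 0.087/4 = 0.02175.
(1+i)^n = 120300/19900 = 6.04523, so n = ln 6.04523 / ln 1.02175 = 83.6214 quarters
= 83.6214/4 years

20.91 years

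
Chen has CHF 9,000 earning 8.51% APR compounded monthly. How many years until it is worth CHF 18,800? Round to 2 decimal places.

Periodic rate i = 0.0851/12 = 0.00709167.
n = ln(18800/9000) / ln(1+0.00709167) = ln(2.08889) / 0.007067 = 104.2408 months
= 104.2408/12 years

8.69 years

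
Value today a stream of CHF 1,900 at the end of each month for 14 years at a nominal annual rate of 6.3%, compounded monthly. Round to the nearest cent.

CHF 211,746.73

i = 0.063/12 = 0.00525 per month; n = 14·12 = 168.
PV = PMT · [1 − (1+i)^(−n)] / i = 1900 · 111.445649 = 211,746.7328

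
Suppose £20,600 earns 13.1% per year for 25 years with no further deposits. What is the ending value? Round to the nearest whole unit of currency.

£447,128

FV = PV·(1+i)^n = 20,600 × 21.705267 = 447,128.4905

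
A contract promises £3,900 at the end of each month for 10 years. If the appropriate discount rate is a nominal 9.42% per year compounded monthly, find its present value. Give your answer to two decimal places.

£302,419.46

With 12 periods per year: i = 0.00785, n = 120.
PV = PMT · [1 − (1+i)^(−n)] / i = 3900 · 77.543452 = 302,419.4619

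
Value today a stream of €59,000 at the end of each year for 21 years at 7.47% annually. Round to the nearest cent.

€615,846.03

PV = PMT · [1 − (1+i)^(−n)] / i = 59000 · 10.438068 = 615,846.0279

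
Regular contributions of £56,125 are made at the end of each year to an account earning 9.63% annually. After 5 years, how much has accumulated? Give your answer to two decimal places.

£340,133.67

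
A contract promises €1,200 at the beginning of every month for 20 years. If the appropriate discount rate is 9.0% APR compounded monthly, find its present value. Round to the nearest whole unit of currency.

€134,374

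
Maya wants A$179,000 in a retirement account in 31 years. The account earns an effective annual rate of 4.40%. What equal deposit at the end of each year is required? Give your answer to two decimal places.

PMT = 179000 / ( [(1+0.044)^31 − 1] / 0.044 ) = 179000 / 63.622815 = 2,813.4562

A$2,813.46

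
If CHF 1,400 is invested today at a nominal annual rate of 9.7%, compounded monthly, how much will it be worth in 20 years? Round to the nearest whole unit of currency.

CHF 9,667

Periodic rate i = 0.097/12 = 0.00808333; n = 20 × 12 = 240 periods.
FV = PV·(1+i)^n = 1,400 × 6.904692 = 9,666.5687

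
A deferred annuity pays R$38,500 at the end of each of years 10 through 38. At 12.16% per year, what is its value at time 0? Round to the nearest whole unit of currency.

PV at t=9 (ordinary 29-year annuity): 38500 × a(29|0.1216) = 38500 × 7.928723 = 305,255.8486
Discount back 9 years: 305,255.8486 × (1+0.1216)^(−9) = 305,255.8486 × 0.356007 = 108,673.0830

R$108,673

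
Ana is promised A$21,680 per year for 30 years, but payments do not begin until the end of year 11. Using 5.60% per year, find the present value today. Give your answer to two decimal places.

A$180,724.22

PV at t=10 (ordinary 30-year annuity): 21680 × a(30|0.056) = 21680 × 14.374616 = 311,641.6831
Discount back 10 years: 311,641.6831 × (1+0.056)^(−10) = 311,641.6831 × 0.579910 = 180,724.2201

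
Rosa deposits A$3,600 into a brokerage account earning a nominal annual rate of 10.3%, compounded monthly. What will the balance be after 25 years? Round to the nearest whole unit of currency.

Periodic rate i = 0.103/12 = 0.00858333; n = 25 × 12 = 300 periods.
FV = 3,600 × (1 + 0.00858333)^300 = 46,756.1424

A$46,756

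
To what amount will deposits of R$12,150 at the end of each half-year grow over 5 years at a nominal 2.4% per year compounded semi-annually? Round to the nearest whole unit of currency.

Periodic rate i = 0.024/2 = 0.012; n = 5 × 2 = 10 periods.
Accumulation factor s(10|0.012) = 10.557648; FV = 12150 × 10.557648 = 128,275.4251

R$128,275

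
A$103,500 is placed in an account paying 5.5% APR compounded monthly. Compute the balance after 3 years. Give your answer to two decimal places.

Periodic rate i = 0.055/12 = 0.00458333; n = 3 × 12 = 36 periods.
FV = PV·(1+i)^n = 103,500 × 1.178949 = 122,021.1804

A$122,021.18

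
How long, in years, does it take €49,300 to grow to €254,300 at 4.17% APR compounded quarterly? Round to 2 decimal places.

39.55 years

Periodic rate i = 0.0417/4 = 0.010425.
(1+i)^n = 254300/49300 = 5.15822, so n = ln 5.15822 / ln 1.01042 = 158.1897 quarters
= 158.1897/4 years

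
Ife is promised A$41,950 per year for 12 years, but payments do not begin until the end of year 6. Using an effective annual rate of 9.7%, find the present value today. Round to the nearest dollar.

Value one period before first payment (t=5): 41950 × [1 − (1+0.097)^(−12)] / 0.097 = 41950 × 6.914990 = 290,083.8301
Discount back 5 years: 290,083.8301 × (1+0.097)^(−5) = 290,083.8301 × 0.629458 = 182,595.6315

A$182,596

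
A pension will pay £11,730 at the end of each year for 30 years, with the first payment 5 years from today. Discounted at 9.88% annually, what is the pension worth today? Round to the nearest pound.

£76,622

Value one period before first payment (t=4): 11730 × [1 − (1+0.0988)^(−30)] / 0.0988 = 11730 × 9.522103 = 111,694.2719
Discount back 4 years: 111,694.2719 × (1+0.0988)^(−4) = 111,694.2719 × 0.686002 = 76,622.4966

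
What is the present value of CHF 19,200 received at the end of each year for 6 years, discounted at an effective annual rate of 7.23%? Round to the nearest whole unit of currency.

PV = PMT · [1 − (1+i)^(−n)] / i = 19200 · 4.732883 = 90,871.3523

CHF 90,871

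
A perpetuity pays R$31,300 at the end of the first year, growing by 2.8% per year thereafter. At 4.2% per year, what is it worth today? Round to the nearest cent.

R$2,235,714.29

PV = PMT / (i − g) = 31300 / (0.042 − 0.028) = 31300 / 0.014000 = 2,235,714.2857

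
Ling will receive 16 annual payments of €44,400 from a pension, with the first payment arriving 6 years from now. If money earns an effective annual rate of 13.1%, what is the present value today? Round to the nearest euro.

Value one period before first payment (t=5): 44400 × [1 − (1+0.131)^(−16)] / 0.131 = 44400 × 6.568643 = 291,647.7564
Discount back 5 years: 291,647.7564 × (1+0.131)^(−5) = 291,647.7564 × 0.540365 = 157,596.1542

€157,596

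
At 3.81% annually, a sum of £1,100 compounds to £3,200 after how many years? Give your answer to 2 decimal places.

(1+i)^n = 3200/1100 = 2.90909, so n = ln 2.90909 / ln 1.0381 = 28.5579 years

28.56 years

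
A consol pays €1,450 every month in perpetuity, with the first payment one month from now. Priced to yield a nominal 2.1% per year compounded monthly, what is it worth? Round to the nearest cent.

€828,571.43

Periodic rate i = 0.021/12 = 0.00175.
PV = PMT / i = 1450 / 0.00175 = 828,571.4286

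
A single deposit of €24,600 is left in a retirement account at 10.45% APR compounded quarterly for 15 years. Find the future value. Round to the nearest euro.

Periodic rate i = 0.1045/4 = 0.026125; n = 15 × 4 = 60 periods.
24,600 × (1+0.026125)^60 = 24,600 × 4.699116 = 115,598.2415

€115,598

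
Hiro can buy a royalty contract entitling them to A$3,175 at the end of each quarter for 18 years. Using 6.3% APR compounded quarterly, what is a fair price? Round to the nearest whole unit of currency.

i = 0.063/4 = 0.01575 per quarter; n = 18·4 = 72.
Annuity factor a(72|0.01575) = 42.882556; PV = 3175 × 42.882556 = 136,152.1158

A$136,152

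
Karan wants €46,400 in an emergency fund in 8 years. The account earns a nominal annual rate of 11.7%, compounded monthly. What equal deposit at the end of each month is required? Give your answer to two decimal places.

€294.10

i = 0.117/12 = 0.00975 per month; n = 8·12 = 96.
FV-annuity factor = 157.767038; PMT = 46400 / 157.767038 = 294.1045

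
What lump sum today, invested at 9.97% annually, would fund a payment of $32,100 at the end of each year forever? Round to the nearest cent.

PV = PMT / i = 32100 / 0.0997 = 321,965.8977

$321,965.90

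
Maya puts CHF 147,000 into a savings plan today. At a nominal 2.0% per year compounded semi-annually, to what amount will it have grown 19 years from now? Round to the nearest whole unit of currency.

CHF 214,551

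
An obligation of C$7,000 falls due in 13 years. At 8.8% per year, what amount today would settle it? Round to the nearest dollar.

Discount factor = (1+0.088)^(−13) = 0.334060; PV = 7,000 × 0.334060 = 2,338.4194

C$2,338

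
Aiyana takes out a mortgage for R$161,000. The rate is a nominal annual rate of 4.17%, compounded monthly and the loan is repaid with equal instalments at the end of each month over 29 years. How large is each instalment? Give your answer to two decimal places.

Periodic rate i = 0.0417/12 = 0.003475; n = 29 × 12 = 348 periods.
Annuity-PV factor = 201.717325; PMT = 161000 / 201.717325 = 798.1466

R$798.15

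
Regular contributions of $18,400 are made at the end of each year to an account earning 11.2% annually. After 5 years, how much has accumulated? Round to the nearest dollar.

FV = PMT · [(1+i)^n − 1] / i = 18400 · 6.252622 = 115,048.2447

$115,048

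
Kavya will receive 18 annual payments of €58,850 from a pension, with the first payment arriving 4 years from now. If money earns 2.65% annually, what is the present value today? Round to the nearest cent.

Value one period before first payment (t=3): 58850 × [1 − (1+0.0265)^(−18)] / 0.0265 = 58850 × 14.169465 = 833,872.9886
Discount back 3 years: 833,872.9886 × (1+0.0265)^(−3) = 833,872.9886 × 0.924535 = 770,944.3766

€770,944.38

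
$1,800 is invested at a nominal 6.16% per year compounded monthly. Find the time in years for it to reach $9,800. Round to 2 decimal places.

Periodic rate i = 0.0616/12 = 0.00513333.
(1+i)^n = 9800/1800 = 5.44444, so n = ln 5.44444 / ln 1.00513 = 330.9626 months
= 330.9626/12 years

27.58 years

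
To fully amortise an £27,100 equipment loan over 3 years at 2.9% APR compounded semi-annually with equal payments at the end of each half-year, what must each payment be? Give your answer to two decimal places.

£4,748.64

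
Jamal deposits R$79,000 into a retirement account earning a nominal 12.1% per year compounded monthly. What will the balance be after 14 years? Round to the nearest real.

i = 0.121/12 = 0.0100833 per month; n = 14·12 = 168.
79,000 × (1+0.0100833)^168 = 79,000 × 5.395236 = 426,223.6677

R$426,224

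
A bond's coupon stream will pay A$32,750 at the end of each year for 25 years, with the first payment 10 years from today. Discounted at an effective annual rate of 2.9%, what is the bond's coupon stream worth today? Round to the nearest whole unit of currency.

A$445,864

Value one period before first payment (t=9): 32750 × [1 − (1+0.029)^(−25)] / 0.029 = 32750 × 17.608775 = 576,687.3687
Discount back 9 years: 576,687.3687 × (1+0.029)^(−9) = 576,687.3687 × 0.773146 = 445,863.6492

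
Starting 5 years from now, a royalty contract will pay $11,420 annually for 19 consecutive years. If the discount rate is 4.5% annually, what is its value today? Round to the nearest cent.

$120,598.05

Value one period before first payment (t=4): 11420 × [1 − (1+0.045)^(−19)] / 0.045 = 11420 × 12.593294 = 143,815.4128
PV₀ = 143,815.4128 / (1+0.045)^4 = 143,815.4128 / 1.192519 = 120,598.0458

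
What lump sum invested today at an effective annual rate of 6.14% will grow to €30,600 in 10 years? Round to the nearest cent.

PV = FV·(1+i)^(−n) = 30,600 × 0.551073 = 16,862.8351

€16,862.84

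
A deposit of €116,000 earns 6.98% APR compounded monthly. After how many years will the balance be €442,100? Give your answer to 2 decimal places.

Periodic rate i = 0.0698/12 = 0.00581667.
n = ln(442100/116000) / ln(1+0.00581667) = ln(3.81121) / 0.005800 = 230.6877 months
= 230.6877/12 years

19.22 years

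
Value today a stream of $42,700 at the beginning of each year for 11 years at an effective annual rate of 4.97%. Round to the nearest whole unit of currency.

PV = 42700 × [1 − (1+0.0497)^(−11)] / 0.0497 × (1+i) = 42700 × 8.732997 = 372,898.9703
(Beginning-of-period payments → annuity-due factor ×(1+i).)

$372,899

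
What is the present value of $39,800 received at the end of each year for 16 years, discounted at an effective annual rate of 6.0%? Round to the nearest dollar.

PV = 39800 × [1 − (1+0.06)^(−16)] / 0.06 = 39800 × 10.105895 = 402,214.6318

$402,215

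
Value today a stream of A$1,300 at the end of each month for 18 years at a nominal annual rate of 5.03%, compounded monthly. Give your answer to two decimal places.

A$184,487.51

Periodic rate i = 0.0503/12 = 0.00419167; n = 18 × 12 = 216 periods.
Annuity factor a(216|0.00419167) = 141.913473; PV = 1300 × 141.913473 = 184,487.5148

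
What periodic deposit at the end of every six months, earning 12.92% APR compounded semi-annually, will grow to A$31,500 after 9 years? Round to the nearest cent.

i = 0.1292/2 = 0.0646 per half-year; n = 9·2 = 18.
PMT = 31500 / ( [(1+0.0646)^18 − 1] / 0.0646 ) = 31500 / 32.286665 = 975.6350

A$975.63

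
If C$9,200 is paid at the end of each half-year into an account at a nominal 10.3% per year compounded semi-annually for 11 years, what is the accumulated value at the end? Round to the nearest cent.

C$360,602.44

Periodic rate i = 0.103/2 = 0.0515; n = 11 × 2 = 22 periods.
FV = PMT · [(1+i)^n − 1] / i = 9200 · 39.195918 = 360,602.4426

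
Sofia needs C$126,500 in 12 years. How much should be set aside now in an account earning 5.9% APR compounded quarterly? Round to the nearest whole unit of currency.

C$62,641

Periodic rate i = 0.059/4 = 0.01475; n = 12 × 4 = 48 periods.
PV = FV·(1+i)^(−n) = 126,500 × 0.495182 = 62,640.5621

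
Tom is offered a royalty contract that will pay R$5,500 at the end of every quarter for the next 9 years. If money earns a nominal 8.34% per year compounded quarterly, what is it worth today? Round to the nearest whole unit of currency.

R$138,294

With 4 periods per year: i = 0.02085, n = 36.
PV = PMT · [1 − (1+i)^(−n)] / i = 5500 · 25.144326 = 138,293.7911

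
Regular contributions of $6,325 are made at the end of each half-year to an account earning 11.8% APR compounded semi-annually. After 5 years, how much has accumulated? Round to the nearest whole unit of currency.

i = 0.118/2 = 0.059 per half-year; n = 5·2 = 10.
Accumulation factor s(10|0.059) = 13.119058; FV = 6325 × 13.119058 = 82,978.0448

$82,978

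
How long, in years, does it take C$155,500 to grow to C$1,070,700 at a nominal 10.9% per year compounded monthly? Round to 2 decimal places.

Periodic rate i = 0.109/12 = 0.00908333.
(1+i)^n = 1.0707e+06/155500 = 6.88553, so n = ln 6.88553 / ln 1.00908 = 213.3767 months
= 213.3767/12 years

17.78 years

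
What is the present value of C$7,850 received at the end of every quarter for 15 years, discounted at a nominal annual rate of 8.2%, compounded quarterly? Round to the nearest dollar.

i = 0.082/4 = 0.0205 per quarter; n = 15·4 = 60.
Annuity factor a(60|0.0205) = 34.343865; PV = 7850 × 34.343865 = 269,599.3438

C$269,599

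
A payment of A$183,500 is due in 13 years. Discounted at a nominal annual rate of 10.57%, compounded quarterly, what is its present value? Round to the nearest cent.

With 4 periods per year: i = 0.026425, n = 52.
Discount factor = (1+0.026425)^(−52) = 0.257623; PV = 183,500 × 0.257623 = 47,273.8050

A$47,273.80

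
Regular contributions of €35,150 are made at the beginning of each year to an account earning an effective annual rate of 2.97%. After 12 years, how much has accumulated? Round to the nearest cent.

€512,791.10

FV = 35150 × [(1+0.0297)^12 − 1] / 0.0297 × (1+i) = 35150 × 14.588652 = 512,791.1042
(Beginning-of-period payments → annuity-due factor ×(1+i).)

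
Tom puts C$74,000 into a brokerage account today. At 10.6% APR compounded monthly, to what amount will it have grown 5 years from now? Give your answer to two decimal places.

i = 0.106/12 = 0.00883333 per month; n = 5·12 = 60.
FV = 74,000 × (1 + 0.00883333)^60 = 125,428.7608

C$125,428.76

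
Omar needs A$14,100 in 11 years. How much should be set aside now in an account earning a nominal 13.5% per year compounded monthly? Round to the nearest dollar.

Periodic rate i = 0.135/12 = 0.01125; n = 11 × 12 = 132 periods.
PV = 14,100 / (1 + 0.01125)^132 = 14,100 / 4.378512 = 3,220.2719

A$3,220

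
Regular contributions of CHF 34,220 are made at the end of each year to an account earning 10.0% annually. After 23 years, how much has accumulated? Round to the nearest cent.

CHF 2,721,962.29

FV = 34220 × [(1+0.1)^23 − 1] / 0.1 = 34220 × 79.543024 = 2,721,962.2924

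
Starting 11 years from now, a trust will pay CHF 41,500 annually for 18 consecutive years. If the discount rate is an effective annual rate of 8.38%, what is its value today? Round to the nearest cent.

CHF 169,441.93

Value one period before first payment (t=10): 41500 × [1 − (1+0.0838)^(−18)] / 0.0838 = 41500 × 9.129863 = 378,889.3077
Discount back 10 years: 378,889.3077 × (1+0.0838)^(−10) = 378,889.3077 × 0.447207 = 169,441.9274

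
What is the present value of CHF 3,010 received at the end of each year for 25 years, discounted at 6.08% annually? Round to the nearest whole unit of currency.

CHF 38,187

Annuity factor a(25|0.0608) = 12.686755; PV = 3010 × 12.686755 = 38,187.1338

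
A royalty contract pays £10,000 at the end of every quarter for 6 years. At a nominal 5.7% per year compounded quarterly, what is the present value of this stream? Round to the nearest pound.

£202,060

Periodic rate i = 0.057/4 = 0.01425; n = 6 × 4 = 24 periods.
PV = PMT · [1 − (1+i)^(−n)] / i = 10000 · 20.205969 = 202,059.6866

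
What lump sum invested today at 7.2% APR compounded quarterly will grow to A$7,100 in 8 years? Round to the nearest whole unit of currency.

A$4,012

Periodic rate i = 0.072/4 = 0.018; n = 8 × 4 = 32 periods.
PV = 7,100 / (1 + 0.018)^32 = 7,100 / 1.769819 = 4,011.7093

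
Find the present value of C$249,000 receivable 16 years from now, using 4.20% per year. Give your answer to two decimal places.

C$128,918.68

PV = 249,000 / (1 + 0.042)^16 = 249,000 / 1.931450 = 128,918.6781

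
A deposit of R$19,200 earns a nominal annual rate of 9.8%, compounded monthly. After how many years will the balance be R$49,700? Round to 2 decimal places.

Periodic rate i = 0.098/12 = 0.00816667.
n = ln(49700/19200) / ln(1+0.00816667) = ln(2.58854) / 0.008133 = 116.9355 months
= 116.9355/12 years

9.74 years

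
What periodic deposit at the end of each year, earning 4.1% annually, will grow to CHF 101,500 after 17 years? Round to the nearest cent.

CHF 4,246.48

PMT = 101500 / ( [(1+0.041)^17 − 1] / 0.041 ) = 101500 / 23.902129 = 4,246.4837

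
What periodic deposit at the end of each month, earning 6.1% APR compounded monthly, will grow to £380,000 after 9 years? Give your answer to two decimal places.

With 12 periods per year: i = 0.00508333, n = 108.
PMT = 380000 / ( [(1+0.00508333)^108 − 1] / 0.00508333 ) = 380000 / 143.432329 = 2,649.3330

£2,649.33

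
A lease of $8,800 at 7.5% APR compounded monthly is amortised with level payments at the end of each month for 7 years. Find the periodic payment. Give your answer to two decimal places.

i = 0.075/12 = 0.00625 per month; n = 7·12 = 84.
PMT = 8800 / ( [1 − (1+0.00625)^(−84)] / 0.00625 ) = 8800 / 65.196376 = 134.9768

$134.98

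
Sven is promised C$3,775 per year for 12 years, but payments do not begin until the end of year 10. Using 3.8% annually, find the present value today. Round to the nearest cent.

C$25,623.15

Value one period before first payment (t=9): 3775 × [1 − (1+0.038)^(−12)] / 0.038 = 3775 × 9.494931 = 35,843.3639
Discount back 9 years: 35,843.3639 × (1+0.038)^(−9) = 35,843.3639 × 0.714865 = 25,623.1536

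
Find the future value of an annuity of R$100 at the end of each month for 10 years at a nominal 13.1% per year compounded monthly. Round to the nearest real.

R$24,549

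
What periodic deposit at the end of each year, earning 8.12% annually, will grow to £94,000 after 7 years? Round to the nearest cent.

PMT = 94000 / ( [(1+0.0812)^7 − 1] / 0.0812 ) = 94000 / 8.955647 = 10,496.1709

£10,496.17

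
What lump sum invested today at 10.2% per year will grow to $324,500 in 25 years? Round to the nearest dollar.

$28,620

PV = FV·(1+i)^(−n) = 324,500 × 0.088198 = 28,620.3433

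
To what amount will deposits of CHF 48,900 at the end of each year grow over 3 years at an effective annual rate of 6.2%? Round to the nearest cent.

CHF 155,983.37

FV = 48900 × [(1+0.062)^3 − 1] / 0.062 = 48900 × 3.189844 = 155,983.3716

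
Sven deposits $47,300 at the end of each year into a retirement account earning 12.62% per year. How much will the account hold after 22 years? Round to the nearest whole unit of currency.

FV = PMT · [(1+i)^n − 1] / i = 47300 · 100.339592 = 4,746,062.6873

$4,746,063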